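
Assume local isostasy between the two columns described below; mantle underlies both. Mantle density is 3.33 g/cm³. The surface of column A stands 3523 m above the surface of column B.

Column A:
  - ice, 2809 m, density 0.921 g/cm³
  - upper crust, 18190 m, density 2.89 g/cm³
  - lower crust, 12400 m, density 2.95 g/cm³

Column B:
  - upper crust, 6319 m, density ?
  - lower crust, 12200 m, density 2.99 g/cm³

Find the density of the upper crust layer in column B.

Take the compensation level at the base of the deeper column (depth z_c below the surface of column A) and equate Σ ρ_i t_i down to z_c; mantle fills any gap and the z_c terms cancel.
Column A: 2809×0.921 + 18190×2.89 + 12400×2.95 + (z_c − 33399)×3.33
Column B: 3523×0 + 6319×ρ + 12200×2.99 + (z_c − 3523 − 18519)×3.33
The z_c×3.33 term appears on both sides and cancels. Collect the known terms of each column as K = Σ(ρt)_known − 3.33 × (depth of known layers): K_A = 91736.189 − 3.33×33399 = −19482.481; K_B = 36478 − 3.33×(3523 + 18519) = −36921.86.
Balance: K_A = K_B + 6319×ρ, so ρ = (K_A − K_B)/6319 = 17439.4/6319 = 2.76 g/cm³.

2.76 g/cm³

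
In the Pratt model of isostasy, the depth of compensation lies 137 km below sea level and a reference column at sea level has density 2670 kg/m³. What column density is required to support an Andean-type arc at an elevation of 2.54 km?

2620 kg/m³

Pratt balance: ρ_ref D = ρ (D + h).
ρ = ρ_ref D/(D + h) = 2670 × 137 km/(137 km + 2.54 km) = 2620 kg/m³.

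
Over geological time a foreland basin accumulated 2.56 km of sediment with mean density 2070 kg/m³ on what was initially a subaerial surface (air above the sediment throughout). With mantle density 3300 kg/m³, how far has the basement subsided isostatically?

Subaerial load: s = t ρ_sed / ρ_m = 2.56 km × 2070/3300 = 1.61 km.

1.61 km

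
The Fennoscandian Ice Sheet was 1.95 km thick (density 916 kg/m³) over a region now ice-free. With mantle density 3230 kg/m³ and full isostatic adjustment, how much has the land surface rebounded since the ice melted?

0.553 km

Removing the load lets mantle flow back in; uplift u satisfies ρ_ice t = ρ_m u.
u = t ρ_ice/ρ_m = 1.95 km × 916/3230 = 0.553 km.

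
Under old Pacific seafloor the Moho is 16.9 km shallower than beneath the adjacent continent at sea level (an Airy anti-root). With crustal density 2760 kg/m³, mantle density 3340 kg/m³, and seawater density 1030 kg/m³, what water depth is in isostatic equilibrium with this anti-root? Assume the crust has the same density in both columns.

5.67 km

Replacing a thickness d of crust by seawater at the top must be balanced by replacing crust with mantle at the base: d (ρ_c − ρ_w) = a (ρ_m − ρ_c).
d = a (ρ_m − ρ_c)/(ρ_c − ρ_w) = 16.9 km × 580/1730 = 5.67 km.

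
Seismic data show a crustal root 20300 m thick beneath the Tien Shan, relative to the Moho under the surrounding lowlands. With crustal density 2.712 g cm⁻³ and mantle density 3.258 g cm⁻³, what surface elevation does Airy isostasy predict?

4090 m

Equating mass per unit area of the two columns: ρ_c h = (ρ_m − ρ_c) r.
h = r (ρ_m − ρ_c) / ρ_c = 20300 m × (3.258 − 2.712) / 2.712 = 4090 m.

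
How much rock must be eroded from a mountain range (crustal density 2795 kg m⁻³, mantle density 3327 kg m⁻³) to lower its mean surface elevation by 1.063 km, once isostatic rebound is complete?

6.65 km

Net drop Δ = e − u = e − e ρ_c/ρ_m = e (ρ_m − ρ_c)/ρ_m.
e = Δ ρ_m/(ρ_m − ρ_c) = 1.063 km × 3327/532 = 6.65 km.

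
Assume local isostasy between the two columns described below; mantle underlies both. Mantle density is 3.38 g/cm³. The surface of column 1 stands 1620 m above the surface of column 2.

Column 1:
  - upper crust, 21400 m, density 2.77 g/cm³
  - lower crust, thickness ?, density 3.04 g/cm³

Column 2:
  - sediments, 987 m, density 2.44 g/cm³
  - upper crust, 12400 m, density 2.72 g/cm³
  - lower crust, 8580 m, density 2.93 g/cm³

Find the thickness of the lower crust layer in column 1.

15900 m

Take the compensation level at the base of the deeper column (depth z_c below the surface of column 1) and equate Σ ρ_i t_i down to z_c; mantle fills any gap and the z_c terms cancel.
Column 1: 21400×2.77 + x×3.04 + (z_c − 21400 − x)×3.38
Column 2: 1620×0 + 987×2.44 + 12400×2.72 + 8580×2.93 + (z_c − 1620 − 21967)×3.38
The z_c×3.38 term appears on both sides and cancels. Collect the known terms of each column as K = Σ(ρt)_known − 3.38 × (depth of known layers): K_1 = 59278 − 3.38×21400 = −13054; K_2 = 61275.68 − 3.38×(1620 + 21967) = −18448.38.
Balance: K_1 − x×(3.38 − 3.04) = K_2, so x = (K_1 − K_2)/(3.38 − 3.04) = 5394.38/0.34 = 15900 m.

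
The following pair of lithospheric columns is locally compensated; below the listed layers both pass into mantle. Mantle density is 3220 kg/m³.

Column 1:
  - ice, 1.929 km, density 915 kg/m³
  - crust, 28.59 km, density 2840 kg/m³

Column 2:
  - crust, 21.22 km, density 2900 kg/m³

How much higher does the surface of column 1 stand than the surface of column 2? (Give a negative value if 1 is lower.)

For any compensation level in the mantle, the mantle terms cancel and isostasy reduces to e = (Σt_1 − Σt_2) − (Σ(ρt)_1 − Σ(ρt)_2) / ρ_m.
Σt_1 = 30.519 km; Σt_2 = 21.22 km; Σ(ρt)_1 = 82960.635; Σ(ρt)_2 = 61538 (in km·kg/m³).
e = (30.519 − 21.22) − (82960.635 − 61538) / 3220 = 2.65 km.

2.65 km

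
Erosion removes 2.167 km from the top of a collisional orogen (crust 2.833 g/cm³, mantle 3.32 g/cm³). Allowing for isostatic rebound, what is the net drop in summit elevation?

Rebound u = e ρ_c/ρ_m = 2.167 km × 2.833/3.32 = 1.849 km.
Net surface drop = e − u = 2.167 km − 1.849 km = e (ρ_m − ρ_c)/ρ_m = 0.318 km.

0.318 km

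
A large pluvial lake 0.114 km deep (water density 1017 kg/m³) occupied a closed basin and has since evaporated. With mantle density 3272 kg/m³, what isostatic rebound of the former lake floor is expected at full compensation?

0.0354 km

u = d ρ_w/ρ_m = 0.114 km × 1017/3272 = 0.0354 km.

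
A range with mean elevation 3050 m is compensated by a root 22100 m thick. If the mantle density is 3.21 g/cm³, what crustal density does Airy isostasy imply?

ρ_c h = (ρ_m − ρ_c) r → ρ_c (h + r) = ρ_m r → ρ_c = ρ_m r / (h + r).
ρ_c = 3.21 × 22100 m / (3050 m + 22100 m) = 2.82 g/cm³.

2.82 g/cm³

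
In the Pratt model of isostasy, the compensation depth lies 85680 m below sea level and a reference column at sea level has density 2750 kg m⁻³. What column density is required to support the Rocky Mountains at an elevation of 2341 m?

2680 kg m⁻³

Pratt balance: ρ_ref D = ρ (D + h).
ρ = ρ_ref D/(D + h) = 2750 × 85680 m/(85680 m + 2341 m) = 2680 kg m⁻³.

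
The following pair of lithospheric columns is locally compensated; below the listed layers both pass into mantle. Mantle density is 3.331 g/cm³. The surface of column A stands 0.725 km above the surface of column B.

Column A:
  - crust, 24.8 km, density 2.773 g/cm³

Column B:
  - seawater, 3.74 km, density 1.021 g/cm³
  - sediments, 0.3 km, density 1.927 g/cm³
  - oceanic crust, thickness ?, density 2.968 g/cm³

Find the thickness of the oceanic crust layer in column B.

6.51 km

Take the compensation level at the base of the deeper column (depth z_c below the surface of column A) and equate Σ ρ_i t_i down to z_c; mantle fills any gap and the z_c terms cancel.
Column A: 24.8×2.773 + (z_c − 24.8)×3.331
Column B: 0.725×0 + 3.74×1.021 + 0.3×1.927 + x×2.968 + (z_c − 0.725 − 4.04 − x)×3.331
The z_c×3.331 term appears on both sides and cancels. Collect the known terms of each column as K = Σ(ρt)_known − 3.331 × (depth of known layers): K_A = 68.7704 − 3.331×24.8 = −13.8384; K_B = 4.39664 − 3.331×(0.725 + 4.04) = −11.475575.
Balance: K_A = K_B − x×(3.331 − 2.968), so x = (K_B − K_A)/(3.331 − 2.968) = 2.36282/0.363 = 6.51 km.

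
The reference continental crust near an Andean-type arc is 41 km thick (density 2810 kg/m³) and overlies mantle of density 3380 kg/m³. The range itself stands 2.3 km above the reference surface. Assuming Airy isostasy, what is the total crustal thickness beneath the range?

Root depth r = h ρ_c / (ρ_m − ρ_c) = 2.3 km × 2810 / 570 = 11.34 km.
Total thickness = T + h + r = 41 km + 2.3 km + 11.34 km = 54.6 km.

54.6 km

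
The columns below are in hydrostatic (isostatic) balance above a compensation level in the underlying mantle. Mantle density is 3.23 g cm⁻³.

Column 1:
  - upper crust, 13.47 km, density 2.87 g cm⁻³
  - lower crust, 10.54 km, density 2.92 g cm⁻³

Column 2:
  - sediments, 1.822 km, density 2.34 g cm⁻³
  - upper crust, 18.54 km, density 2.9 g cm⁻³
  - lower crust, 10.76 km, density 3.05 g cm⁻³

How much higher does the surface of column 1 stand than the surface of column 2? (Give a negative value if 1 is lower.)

−0.483 km

For any compensation level in the mantle, the mantle terms cancel and isostasy reduces to e = (Σt_1 − Σt_2) − (Σ(ρt)_1 − Σ(ρt)_2) / ρ_m.
Σt_1 = 24.01 km; Σt_2 = 31.122 km; Σ(ρt)_1 = 69.4357; Σ(ρt)_2 = 90.84748 (in km·g cm⁻³).
e = (24.01 − 31.122) − (69.4357 − 90.84748) / 3.23 = −0.483 km.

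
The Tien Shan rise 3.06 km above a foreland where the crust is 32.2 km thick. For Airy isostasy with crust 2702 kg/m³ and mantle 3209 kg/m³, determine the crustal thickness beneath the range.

51.6 km

Root depth r = h ρ_c / (ρ_m − ρ_c) = 3.06 km × 2702 / 507 = 16.31 km.
Total thickness = T + h + r = 32.2 km + 3.06 km + 16.31 km = 51.6 km.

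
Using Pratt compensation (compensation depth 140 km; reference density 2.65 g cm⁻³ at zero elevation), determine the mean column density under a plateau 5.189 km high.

2.56 g cm⁻³

Pratt balance: ρ_ref D = ρ (D + h).
ρ = ρ_ref D/(D + h) = 2.65 × 140 km/(140 km + 5.189 km) = 2.56 g cm⁻³.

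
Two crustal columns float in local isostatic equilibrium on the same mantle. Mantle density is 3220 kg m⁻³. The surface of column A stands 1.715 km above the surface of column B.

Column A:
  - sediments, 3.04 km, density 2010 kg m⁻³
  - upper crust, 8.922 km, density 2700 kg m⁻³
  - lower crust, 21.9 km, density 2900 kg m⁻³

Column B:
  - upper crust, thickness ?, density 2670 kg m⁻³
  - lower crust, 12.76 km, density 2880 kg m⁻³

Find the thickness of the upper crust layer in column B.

Take the compensation level at the base of the deeper column (depth z_c below the surface of column A) and equate Σ ρ_i t_i down to z_c; mantle fills any gap and the z_c terms cancel.
Column A: 3.04×2010 + 8.922×2700 + 21.9×2900 + (z_c − 33.862)×3220
Column B: 1.715×0 + x×2670 + 12.76×2880 + (z_c − 1.715 − 12.76 − x)×3220
The z_c×3220 term appears on both sides and cancels. Collect the known terms of each column as K = Σ(ρt)_known − 3220 × (depth of known layers): K_A = 93709.8 − 3220×33.862 = −15325.84; K_B = 36748.8 − 3220×(1.715 + 12.76) = −9860.7.
Balance: K_A = K_B − x×(3220 − 2670), so x = (K_B − K_A)/(3220 − 2670) = 5465.14/550 = 9.94 km.

9.94 km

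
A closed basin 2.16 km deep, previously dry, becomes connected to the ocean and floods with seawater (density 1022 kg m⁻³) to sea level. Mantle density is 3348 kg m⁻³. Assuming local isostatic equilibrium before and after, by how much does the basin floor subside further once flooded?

0.949 km

After flooding the water column is d + s deep. Its weight must equal the weight of mantle displaced by the extra subsidence s: (d + s) ρ_w = s ρ_m.
s = d ρ_w / (ρ_m − ρ_w) = 2.16 km × 1022/(3348 − 1022) = 0.949 km.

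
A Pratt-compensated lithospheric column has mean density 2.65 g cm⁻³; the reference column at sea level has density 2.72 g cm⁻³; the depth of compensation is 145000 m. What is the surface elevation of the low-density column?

3830 m

ρ_ref D = ρ (D + h) → h = D (ρ_ref − ρ)/ρ.
h = 145000 m × (2.72 − 2.65)/2.65 = 3830 m.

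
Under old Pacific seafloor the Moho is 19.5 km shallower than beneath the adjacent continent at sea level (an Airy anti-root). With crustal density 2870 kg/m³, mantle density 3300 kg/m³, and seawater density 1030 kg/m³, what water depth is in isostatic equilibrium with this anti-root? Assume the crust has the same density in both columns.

Replacing a thickness d of crust by seawater at the top must be balanced by replacing crust with mantle at the base: d (ρ_c − ρ_w) = a (ρ_m − ρ_c).
d = a (ρ_m − ρ_c)/(ρ_c − ρ_w) = 19.5 km × 430/1840 = 4.56 km.

4.56 km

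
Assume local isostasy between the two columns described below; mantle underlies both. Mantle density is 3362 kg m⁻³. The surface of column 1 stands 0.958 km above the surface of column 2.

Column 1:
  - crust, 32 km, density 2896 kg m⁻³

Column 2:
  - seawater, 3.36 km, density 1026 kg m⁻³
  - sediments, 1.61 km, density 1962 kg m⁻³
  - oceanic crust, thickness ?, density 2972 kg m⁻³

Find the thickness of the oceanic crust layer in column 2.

Take the compensation level at the base of the deeper column (depth z_c below the surface of column 1) and equate Σ ρ_i t_i down to z_c; mantle fills any gap and the z_c terms cancel.
Column 1: 32×2896 + (z_c − 32)×3362
Column 2: 0.958×0 + 3.36×1026 + 1.61×1962 + x×2972 + (z_c − 0.958 − 4.97 − x)×3362
The z_c×3362 term appears on both sides and cancels. Collect the known terms of each column as K = Σ(ρt)_known − 3362 × (depth of known layers): K_1 = 92672 − 3362×32 = −14912; K_2 = 6606.18 − 3362×(0.958 + 4.97) = −13323.756.
Balance: K_1 = K_2 − x×(3362 − 2972), so x = (K_2 − K_1)/(3362 − 2972) = 1588.24/390 = 4.07 km.

4.07 km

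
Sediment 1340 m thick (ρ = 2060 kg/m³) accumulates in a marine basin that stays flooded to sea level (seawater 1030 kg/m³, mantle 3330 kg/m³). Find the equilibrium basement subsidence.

600 m

Submarine loading: the sediment displaces seawater, and the subsidence is in turn flooded, so s (ρ_m − ρ_w) = t (ρ_sed − ρ_w).
s = 1340 m × (2060 − 1030) / (3330 − 1030) = 600 m.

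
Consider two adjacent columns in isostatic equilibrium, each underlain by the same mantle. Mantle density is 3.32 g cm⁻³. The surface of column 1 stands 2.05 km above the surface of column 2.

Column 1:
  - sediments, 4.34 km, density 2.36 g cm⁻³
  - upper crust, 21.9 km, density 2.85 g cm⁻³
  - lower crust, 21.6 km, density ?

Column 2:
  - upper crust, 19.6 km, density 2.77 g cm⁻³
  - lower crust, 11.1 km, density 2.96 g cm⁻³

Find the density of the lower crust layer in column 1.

2.99 g cm⁻³

Take the compensation level at the base of the deeper column (depth z_c below the surface of column 1) and equate Σ ρ_i t_i down to z_c; mantle fills any gap and the z_c terms cancel.
Column 1: 4.34×2.36 + 21.9×2.85 + 21.6×ρ + (z_c − 47.84)×3.32
Column 2: 2.05×0 + 19.6×2.77 + 11.1×2.96 + (z_c − 2.05 − 30.7)×3.32
The z_c×3.32 term appears on both sides and cancels. Collect the known terms of each column as K = Σ(ρt)_known − 3.32 × (depth of known layers): K_1 = 72.6574 − 3.32×47.84 = −86.1714; K_2 = 87.148 − 3.32×(2.05 + 30.7) = −21.582.
Balance: K_1 + 21.6×ρ = K_2, so ρ = (K_2 − K_1)/21.6 = 64.5894/21.6 = 2.99 g cm⁻³.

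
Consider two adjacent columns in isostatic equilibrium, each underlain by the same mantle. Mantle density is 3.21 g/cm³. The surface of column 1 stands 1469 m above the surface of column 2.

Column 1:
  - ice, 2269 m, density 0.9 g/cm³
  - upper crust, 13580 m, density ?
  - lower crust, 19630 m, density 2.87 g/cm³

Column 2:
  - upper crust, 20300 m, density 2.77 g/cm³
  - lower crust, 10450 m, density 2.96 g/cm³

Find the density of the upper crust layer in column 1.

2.89 g/cm³

Take the compensation level at the base of the deeper column (depth z_c below the surface of column 1) and equate Σ ρ_i t_i down to z_c; mantle fills any gap and the z_c terms cancel.
Column 1: 2269×0.9 + 13580×ρ + 19630×2.87 + (z_c − 35479)×3.21
Column 2: 1469×0 + 20300×2.77 + 10450×2.96 + (z_c − 1469 − 30750)×3.21
The z_c×3.21 term appears on both sides and cancels. Collect the known terms of each column as K = Σ(ρt)_known − 3.21 × (depth of known layers): K_1 = 58380.2 − 3.21×35479 = −55507.39; K_2 = 87163 − 3.21×(1469 + 30750) = −16259.99.
Balance: K_1 + 13580×ρ = K_2, so ρ = (K_2 − K_1)/13580 = 39247.4/13580 = 2.89 g/cm³.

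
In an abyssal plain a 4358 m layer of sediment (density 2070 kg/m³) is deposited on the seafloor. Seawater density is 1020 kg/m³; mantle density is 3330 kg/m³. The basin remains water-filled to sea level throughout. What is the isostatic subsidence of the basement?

1980 m

Submarine loading: the sediment displaces seawater, and the subsidence is in turn flooded, so s (ρ_m − ρ_w) = t (ρ_sed − ρ_w).
s = 4358 m × (2070 − 1020) / (3330 − 1020) = 1980 m.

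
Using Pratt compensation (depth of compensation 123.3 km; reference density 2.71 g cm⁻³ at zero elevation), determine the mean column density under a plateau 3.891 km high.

2.63 g cm⁻³

Pratt balance: ρ_ref D = ρ (D + h).
ρ = ρ_ref D/(D + h) = 2.71 × 123.3 km/(123.3 km + 3.891 km) = 2.63 g cm⁻³.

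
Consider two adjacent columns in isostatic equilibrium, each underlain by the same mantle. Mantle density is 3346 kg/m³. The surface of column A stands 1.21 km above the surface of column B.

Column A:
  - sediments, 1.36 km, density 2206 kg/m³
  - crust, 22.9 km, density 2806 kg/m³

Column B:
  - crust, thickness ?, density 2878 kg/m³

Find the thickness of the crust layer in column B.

21.1 km

Take the compensation level at the base of the deeper column (depth z_c below the surface of column A) and equate Σ ρ_i t_i down to z_c; mantle fills any gap and the z_c terms cancel.
Column A: 1.36×2206 + 22.9×2806 + (z_c − 24.26)×3346
Column B: 1.21×0 + x×2878 + (z_c − 1.21 − 0 − x)×3346
The z_c×3346 term appears on both sides and cancels. Collect the known terms of each column as K = Σ(ρt)_known − 3346 × (depth of known layers): K_A = 67257.56 − 3346×24.26 = −13916.4; K_B = 0 − 3346×(1.21 + 0) = −4048.66.
Balance: K_A = K_B − x×(3346 − 2878), so x = (K_B − K_A)/(3346 − 2878) = 9867.74/468 = 21.1 km.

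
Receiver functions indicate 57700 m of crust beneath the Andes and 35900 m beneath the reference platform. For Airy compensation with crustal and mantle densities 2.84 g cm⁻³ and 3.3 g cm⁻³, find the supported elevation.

3040 m

Excess crust Δ = 57700 m − 35900 m = 21800 m, split between elevation h and root r with h + r = Δ.
Airy balance ρ_c h = (ρ_m − ρ_c) r gives r = h ρ_c/(ρ_m − ρ_c), so h (1 + ρ_c/(ρ_m − ρ_c)) = Δ, i.e. h = Δ (ρ_m − ρ_c)/ρ_m.
h = 21800 m × 0.46/3.3 = 3040 m.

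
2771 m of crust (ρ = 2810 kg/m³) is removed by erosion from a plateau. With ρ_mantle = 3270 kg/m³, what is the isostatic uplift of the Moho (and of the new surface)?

2380 m

Unloading: uplift u = e ρ_c/ρ_m = 2771 m × 2810/3270 = 2380 m.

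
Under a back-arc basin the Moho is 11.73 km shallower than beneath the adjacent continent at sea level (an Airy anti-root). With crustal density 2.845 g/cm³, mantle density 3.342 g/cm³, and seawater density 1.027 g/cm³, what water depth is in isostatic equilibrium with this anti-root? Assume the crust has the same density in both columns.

3.21 km

Replacing a thickness d of crust by seawater at the top must be balanced by replacing crust with mantle at the base: d (ρ_c − ρ_w) = a (ρ_m − ρ_c).
d = a (ρ_m − ρ_c)/(ρ_c − ρ_w) = 11.73 km × 0.497/1.818 = 3.21 km.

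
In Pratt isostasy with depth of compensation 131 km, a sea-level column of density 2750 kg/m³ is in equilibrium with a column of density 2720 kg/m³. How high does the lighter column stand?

1.44 km

ρ_ref D = ρ (D + h) → h = D (ρ_ref − ρ)/ρ.
h = 131 km × (2750 − 2720)/2720 = 1.44 km.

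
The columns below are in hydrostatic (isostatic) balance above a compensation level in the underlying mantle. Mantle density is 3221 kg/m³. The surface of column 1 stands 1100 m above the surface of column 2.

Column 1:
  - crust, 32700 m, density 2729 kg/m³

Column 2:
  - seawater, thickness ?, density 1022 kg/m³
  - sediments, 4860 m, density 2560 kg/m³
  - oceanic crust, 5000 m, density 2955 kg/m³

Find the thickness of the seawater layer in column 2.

3640 m

Take the compensation level at the base of the deeper column (depth z_c below the surface of column 1) and equate Σ ρ_i t_i down to z_c; mantle fills any gap and the z_c terms cancel.
Column 1: 32700×2729 + (z_c − 32700)×3221
Column 2: 1100×0 + x×1022 + 4860×2560 + 5000×2955 + (z_c − 1100 − 9860 − x)×3221
The z_c×3221 term appears on both sides and cancels. Collect the known terms of each column as K = Σ(ρt)_known − 3221 × (depth of known layers): K_1 = 89238300 − 3221×32700 = −16088400; K_2 = 27216600 − 3221×(1100 + 9860) = −8085560.
Balance: K_1 = K_2 − x×(3221 − 1022), so x = (K_2 − K_1)/(3221 − 1022) = 8002840/2199 = 3640 m.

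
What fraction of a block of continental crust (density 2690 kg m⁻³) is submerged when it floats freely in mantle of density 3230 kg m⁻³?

83.3%

Submerged fraction = ρ_obj/ρ_fluid = 2690/3230 = 83.3%.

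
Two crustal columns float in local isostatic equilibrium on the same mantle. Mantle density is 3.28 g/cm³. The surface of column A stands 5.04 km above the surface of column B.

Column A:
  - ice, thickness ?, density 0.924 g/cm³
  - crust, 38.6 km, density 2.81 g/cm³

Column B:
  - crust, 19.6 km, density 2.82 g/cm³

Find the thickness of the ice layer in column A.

Take the compensation level at the base of the deeper column (depth z_c below the surface of column A) and equate Σ ρ_i t_i down to z_c; mantle fills any gap and the z_c terms cancel.
Column A: x×0.924 + 38.6×2.81 + (z_c − 38.6 − x)×3.28
Column B: 5.04×0 + 19.6×2.82 + (z_c − 5.04 − 19.6)×3.28
The z_c×3.28 term appears on both sides and cancels. Collect the known terms of each column as K = Σ(ρt)_known − 3.28 × (depth of known layers): K_A = 108.466 − 3.28×38.6 = −18.142; K_B = 55.272 − 3.28×(5.04 + 19.6) = −25.5472.
Balance: K_A − x×(3.28 − 0.924) = K_B, so x = (K_A − K_B)/(3.28 − 0.924) = 7.4052/2.356 = 3.14 km.

3.14 km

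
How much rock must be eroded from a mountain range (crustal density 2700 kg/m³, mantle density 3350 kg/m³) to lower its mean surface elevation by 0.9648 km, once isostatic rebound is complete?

Net drop Δ = e − u = e − e ρ_c/ρ_m = e (ρ_m − ρ_c)/ρ_m.
e = Δ ρ_m/(ρ_m − ρ_c) = 0.9648 km × 3350/650 = 4.97 km.

4.97 km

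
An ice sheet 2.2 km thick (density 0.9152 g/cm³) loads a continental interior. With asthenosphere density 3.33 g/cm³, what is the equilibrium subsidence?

0.605 km

Isostatic balance requires: the ice load ρ_ice t is balanced by mantle displaced below, ρ_m s.
s = t ρ_ice / ρ_m = 2.2 km × 0.9152/3.33 = 0.605 km.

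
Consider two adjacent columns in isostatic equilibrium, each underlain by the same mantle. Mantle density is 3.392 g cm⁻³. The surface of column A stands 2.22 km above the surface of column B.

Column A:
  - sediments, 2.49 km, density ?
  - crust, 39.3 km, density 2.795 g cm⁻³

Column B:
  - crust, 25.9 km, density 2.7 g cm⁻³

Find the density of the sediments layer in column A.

2.59 g cm⁻³

Take the compensation level at the base of the deeper column (depth z_c below the surface of column A) and equate Σ ρ_i t_i down to z_c; mantle fills any gap and the z_c terms cancel.
Column A: 2.49×ρ + 39.3×2.795 + (z_c − 41.79)×3.392
Column B: 2.22×0 + 25.9×2.7 + (z_c − 2.22 − 25.9)×3.392
The z_c×3.392 term appears on both sides and cancels. Collect the known terms of each column as K = Σ(ρt)_known − 3.392 × (depth of known layers): K_A = 109.8435 − 3.392×41.79 = −31.90818; K_B = 69.93 − 3.392×(2.22 + 25.9) = −25.45304.
Balance: K_A + 2.49×ρ = K_B, so ρ = (K_B − K_A)/2.49 = 6.45514/2.49 = 2.59 g cm⁻³.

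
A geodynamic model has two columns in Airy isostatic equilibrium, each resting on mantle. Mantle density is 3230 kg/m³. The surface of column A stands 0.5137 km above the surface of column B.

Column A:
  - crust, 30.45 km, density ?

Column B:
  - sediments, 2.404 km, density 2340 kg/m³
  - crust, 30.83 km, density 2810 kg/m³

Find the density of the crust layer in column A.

Take the compensation level at the base of the deeper column (depth z_c below the surface of column A) and equate Σ ρ_i t_i down to z_c; mantle fills any gap and the z_c terms cancel.
Column A: 30.45×ρ + (z_c − 30.45)×3230
Column B: 0.5137×0 + 2.404×2340 + 30.83×2810 + (z_c − 0.5137 − 33.234)×3230
The z_c×3230 term appears on both sides and cancels. Collect the known terms of each column as K = Σ(ρt)_known − 3230 × (depth of known layers): K_A = 0 − 3230×30.45 = −98353.5; K_B = 92257.66 − 3230×(0.5137 + 33.234) = −16747.411.
Balance: K_A + 30.45×ρ = K_B, so ρ = (K_B − K_A)/30.45 = 81606.1/30.45 = 2680 kg/m³.

2680 kg/m³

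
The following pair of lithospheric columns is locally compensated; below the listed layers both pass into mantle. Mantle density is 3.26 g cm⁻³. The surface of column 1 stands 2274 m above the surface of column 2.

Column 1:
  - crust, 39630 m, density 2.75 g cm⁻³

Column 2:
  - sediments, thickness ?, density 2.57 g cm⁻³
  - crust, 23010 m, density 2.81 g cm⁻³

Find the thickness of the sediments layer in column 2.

3540 m

Take the compensation level at the base of the deeper column (depth z_c below the surface of column 1) and equate Σ ρ_i t_i down to z_c; mantle fills any gap and the z_c terms cancel.
Column 1: 39630×2.75 + (z_c − 39630)×3.26
Column 2: 2274×0 + x×2.57 + 23010×2.81 + (z_c − 2274 − 23010 − x)×3.26
The z_c×3.26 term appears on both sides and cancels. Collect the known terms of each column as K = Σ(ρt)_known − 3.26 × (depth of known layers): K_1 = 108982.5 − 3.26×39630 = −20211.3; K_2 = 64658.1 − 3.26×(2274 + 23010) = −17767.74.
Balance: K_1 = K_2 − x×(3.26 − 2.57), so x = (K_2 − K_1)/(3.26 − 2.57) = 2443.56/0.69 = 3540 m.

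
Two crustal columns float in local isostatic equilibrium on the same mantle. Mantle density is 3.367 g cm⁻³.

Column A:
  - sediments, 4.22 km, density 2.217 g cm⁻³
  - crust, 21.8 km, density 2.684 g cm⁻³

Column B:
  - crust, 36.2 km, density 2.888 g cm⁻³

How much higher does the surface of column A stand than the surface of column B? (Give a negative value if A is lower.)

For any compensation level in the mantle, the mantle terms cancel and isostasy reduces to e = (Σt_A − Σt_B) − (Σ(ρt)_A − Σ(ρt)_B) / ρ_m.
Σt_A = 26.02 km; Σt_B = 36.2 km; Σ(ρt)_A = 67.86694; Σ(ρt)_B = 104.5456 (in km·g cm⁻³).
e = (26.02 − 36.2) − (67.86694 − 104.5456) / 3.367 = 0.714 km.

0.714 km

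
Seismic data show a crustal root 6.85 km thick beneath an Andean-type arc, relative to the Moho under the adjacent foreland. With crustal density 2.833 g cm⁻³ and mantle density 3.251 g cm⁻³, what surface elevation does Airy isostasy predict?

In Airy isostatic equilibrium: ρ_c h = (ρ_m − ρ_c) r.
h = r (ρ_m − ρ_c) / ρ_c = 6.85 km × (3.251 − 2.833) / 2.833 = 1.01 km.

1.01 km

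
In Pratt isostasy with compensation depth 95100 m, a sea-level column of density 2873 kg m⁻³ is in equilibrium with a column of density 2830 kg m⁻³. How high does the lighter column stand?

ρ_ref D = ρ (D + h) → h = D (ρ_ref − ρ)/ρ.
h = 95100 m × (2873 − 2830)/2830 = 1440 m.

1440 m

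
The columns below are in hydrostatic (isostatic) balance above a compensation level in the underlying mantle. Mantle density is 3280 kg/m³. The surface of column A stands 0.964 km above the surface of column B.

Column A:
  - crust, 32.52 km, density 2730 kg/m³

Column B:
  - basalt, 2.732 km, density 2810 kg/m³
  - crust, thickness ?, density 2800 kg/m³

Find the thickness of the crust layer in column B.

Take the compensation level at the base of the deeper column (depth z_c below the surface of column A) and equate Σ ρ_i t_i down to z_c; mantle fills any gap and the z_c terms cancel.
Column A: 32.52×2730 + (z_c − 32.52)×3280
Column B: 0.964×0 + 2.732×2810 + x×2800 + (z_c − 0.964 − 2.732 − x)×3280
The z_c×3280 term appears on both sides and cancels. Collect the known terms of each column as K = Σ(ρt)_known − 3280 × (depth of known layers): K_A = 88779.6 − 3280×32.52 = −17886; K_B = 7676.92 − 3280×(0.964 + 2.732) = −4445.96.
Balance: K_A = K_B − x×(3280 − 2800), so x = (K_B − K_A)/(3280 − 2800) = 13440/480 = 28 km.

28 km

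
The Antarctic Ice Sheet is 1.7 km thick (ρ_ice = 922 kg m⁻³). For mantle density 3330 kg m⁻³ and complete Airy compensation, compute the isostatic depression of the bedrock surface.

0.471 km

By Archimedes' principle applied to the lithosphere: the ice load ρ_ice t is balanced by mantle displaced below, ρ_m s.
s = t ρ_ice / ρ_m = 1.7 km × 922/3330 = 0.471 km.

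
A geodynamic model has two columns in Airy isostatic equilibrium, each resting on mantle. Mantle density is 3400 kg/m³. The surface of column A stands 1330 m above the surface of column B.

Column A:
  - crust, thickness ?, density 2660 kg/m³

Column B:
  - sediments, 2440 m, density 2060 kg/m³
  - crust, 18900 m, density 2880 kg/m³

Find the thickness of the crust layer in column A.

23800 m

Take the compensation level at the base of the deeper column (depth z_c below the surface of column A) and equate Σ ρ_i t_i down to z_c; mantle fills any gap and the z_c terms cancel.
Column A: x×2660 + (z_c − 0 − x)×3400
Column B: 1330×0 + 2440×2060 + 18900×2880 + (z_c − 1330 − 21340)×3400
The z_c×3400 term appears on both sides and cancels. Collect the known terms of each column as K = Σ(ρt)_known − 3400 × (depth of known layers): K_A = 0 − 3400×0 = 0; K_B = 59458400 − 3400×(1330 + 21340) = −17619600.
Balance: K_A − x×(3400 − 2660) = K_B, so x = (K_A − K_B)/(3400 − 2660) = 17619600/740 = 23800 m.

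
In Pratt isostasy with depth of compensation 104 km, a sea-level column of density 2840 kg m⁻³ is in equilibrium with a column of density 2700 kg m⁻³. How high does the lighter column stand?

5.39 km

ρ_ref D = ρ (D + h) → h = D (ρ_ref − ρ)/ρ.
h = 104 km × (2840 − 2700)/2700 = 5.39 km.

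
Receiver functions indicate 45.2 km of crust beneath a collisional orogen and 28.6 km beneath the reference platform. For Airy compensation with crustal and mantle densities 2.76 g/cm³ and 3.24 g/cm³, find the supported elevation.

2.46 km

Excess crust Δ = 45.2 km − 28.6 km = 16.6 km, split between elevation h and root r with h + r = Δ.
Airy balance ρ_c h = (ρ_m − ρ_c) r gives r = h ρ_c/(ρ_m − ρ_c), so h (1 + ρ_c/(ρ_m − ρ_c)) = Δ, i.e. h = Δ (ρ_m − ρ_c)/ρ_m.
h = 16.6 km × 0.48/3.24 = 2.46 km.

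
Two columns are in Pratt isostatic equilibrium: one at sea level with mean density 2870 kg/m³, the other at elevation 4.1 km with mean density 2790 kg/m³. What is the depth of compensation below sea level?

143 km

ρ_ref D = ρ (D + h) → D (ρ_ref − ρ) = ρ h.
D = ρ h/(ρ_ref − ρ) = 2790 × 4.1 km/(2870 − 2790) = 143 km.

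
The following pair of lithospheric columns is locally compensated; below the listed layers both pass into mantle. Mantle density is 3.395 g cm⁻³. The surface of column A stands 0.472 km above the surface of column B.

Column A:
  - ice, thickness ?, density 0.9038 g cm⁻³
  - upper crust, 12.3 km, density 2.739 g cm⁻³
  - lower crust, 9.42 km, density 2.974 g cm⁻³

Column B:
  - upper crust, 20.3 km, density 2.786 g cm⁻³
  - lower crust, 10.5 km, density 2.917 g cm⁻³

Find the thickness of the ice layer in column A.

Take the compensation level at the base of the deeper column (depth z_c below the surface of column A) and equate Σ ρ_i t_i down to z_c; mantle fills any gap and the z_c terms cancel.
Column A: x×0.9038 + 12.3×2.739 + 9.42×2.974 + (z_c − 21.72 − x)×3.395
Column B: 0.472×0 + 20.3×2.786 + 10.5×2.917 + (z_c − 0.472 − 30.8)×3.395
The z_c×3.395 term appears on both sides and cancels. Collect the known terms of each column as K = Σ(ρt)_known − 3.395 × (depth of known layers): K_A = 61.70478 − 3.395×21.72 = −12.03462; K_B = 87.1843 − 3.395×(0.472 + 30.8) = −18.98414.
Balance: K_A − x×(3.395 − 0.9038) = K_B, so x = (K_A − K_B)/(3.395 − 0.9038) = 6.94952/2.4912 = 2.79 km.

2.79 km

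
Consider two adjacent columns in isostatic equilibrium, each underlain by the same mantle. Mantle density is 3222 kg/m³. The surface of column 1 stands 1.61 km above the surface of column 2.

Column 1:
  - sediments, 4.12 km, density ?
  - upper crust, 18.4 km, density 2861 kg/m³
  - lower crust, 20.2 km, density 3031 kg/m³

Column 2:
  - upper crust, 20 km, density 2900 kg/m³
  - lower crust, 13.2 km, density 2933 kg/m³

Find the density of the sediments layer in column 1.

2020 kg/m³

Take the compensation level at the base of the deeper column (depth z_c below the surface of column 1) and equate Σ ρ_i t_i down to z_c; mantle fills any gap and the z_c terms cancel.
Column 1: 4.12×ρ + 18.4×2861 + 20.2×3031 + (z_c − 42.72)×3222
Column 2: 1.61×0 + 20×2900 + 13.2×2933 + (z_c − 1.61 − 33.2)×3222
The z_c×3222 term appears on both sides and cancels. Collect the known terms of each column as K = Σ(ρt)_known − 3222 × (depth of known layers): K_1 = 113868.6 − 3222×42.72 = −23775.24; K_2 = 96715.6 − 3222×(1.61 + 33.2) = −15442.22.
Balance: K_1 + 4.12×ρ = K_2, so ρ = (K_2 − K_1)/4.12 = 8333.02/4.12 = 2020 kg/m³.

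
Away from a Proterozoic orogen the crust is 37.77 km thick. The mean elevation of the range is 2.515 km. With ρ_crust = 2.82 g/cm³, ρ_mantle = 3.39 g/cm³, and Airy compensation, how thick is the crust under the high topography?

Root depth r = h ρ_c / (ρ_m − ρ_c) = 2.515 km × 2.82 / 0.57 = 12.44 km.
Total thickness = T + h + r = 37.77 km + 2.515 km + 12.44 km = 52.7 km.

52.7 km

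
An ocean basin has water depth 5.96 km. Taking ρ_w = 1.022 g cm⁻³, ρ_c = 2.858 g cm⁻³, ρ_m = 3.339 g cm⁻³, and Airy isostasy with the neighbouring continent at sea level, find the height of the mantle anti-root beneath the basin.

22.7 km

Equating mass per unit area of the two columns: replacing crust with seawater at the top is compensated by replacing crust with mantle at the base: d (ρ_c − ρ_w) = a (ρ_m − ρ_c).
a = d (ρ_c − ρ_w)/(ρ_m − ρ_c) = 5.96 km × 1.836/0.481 = 22.7 km.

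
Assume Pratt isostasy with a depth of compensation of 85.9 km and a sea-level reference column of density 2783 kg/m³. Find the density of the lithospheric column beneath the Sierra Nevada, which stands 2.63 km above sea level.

2700 kg/m³

Pratt balance: ρ_ref D = ρ (D + h).
ρ = ρ_ref D/(D + h) = 2783 × 85.9 km/(85.9 km + 2.63 km) = 2700 kg/m³.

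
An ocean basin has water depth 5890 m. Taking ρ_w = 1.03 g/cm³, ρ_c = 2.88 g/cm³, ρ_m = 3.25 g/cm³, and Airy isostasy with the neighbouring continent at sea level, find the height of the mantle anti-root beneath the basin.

29400 m

For local isostatic compensation: replacing crust with seawater at the top is compensated by replacing crust with mantle at the base: d (ρ_c − ρ_w) = a (ρ_m − ρ_c).
a = d (ρ_c − ρ_w)/(ρ_m − ρ_c) = 5890 m × 1.85/0.37 = 29400 m.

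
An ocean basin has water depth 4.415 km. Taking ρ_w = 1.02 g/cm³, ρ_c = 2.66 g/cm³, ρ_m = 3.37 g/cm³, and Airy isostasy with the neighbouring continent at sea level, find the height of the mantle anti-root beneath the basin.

10.2 km

Equating mass per unit area of the two columns: replacing crust with seawater at the top is compensated by replacing crust with mantle at the base: d (ρ_c − ρ_w) = a (ρ_m − ρ_c).
a = d (ρ_c − ρ_w)/(ρ_m − ρ_c) = 4.415 km × 1.64/0.71 = 10.2 km.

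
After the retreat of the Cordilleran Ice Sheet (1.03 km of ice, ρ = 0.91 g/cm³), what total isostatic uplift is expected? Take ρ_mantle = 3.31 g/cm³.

0.283 km

Removing the load lets mantle flow back in; uplift u satisfies ρ_ice t = ρ_m u.
u = t ρ_ice/ρ_m = 1.03 km × 0.91/3.31 = 0.283 km.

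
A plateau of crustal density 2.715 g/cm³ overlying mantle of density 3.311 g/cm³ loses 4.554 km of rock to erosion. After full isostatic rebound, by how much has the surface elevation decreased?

0.82 km

Rebound u = e ρ_c/ρ_m = 4.554 km × 2.715/3.311 = 3.734 km.
Net surface drop = e − u = 4.554 km − 3.734 km = e (ρ_m − ρ_c)/ρ_m = 0.82 km.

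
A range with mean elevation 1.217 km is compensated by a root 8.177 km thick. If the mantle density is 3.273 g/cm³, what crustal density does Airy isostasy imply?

2.85 g/cm³

ρ_c h = (ρ_m − ρ_c) r → ρ_c (h + r) = ρ_m r → ρ_c = ρ_m r / (h + r).
ρ_c = 3.273 × 8.177 km / (1.217 km + 8.177 km) = 2.85 g/cm³.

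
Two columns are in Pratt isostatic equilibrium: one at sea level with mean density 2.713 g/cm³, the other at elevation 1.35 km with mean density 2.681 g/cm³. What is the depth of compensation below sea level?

113 km

ρ_ref D = ρ (D + h) → D (ρ_ref − ρ) = ρ h.
D = ρ h/(ρ_ref − ρ) = 2.681 × 1.35 km/(2.713 − 2.681) = 113 km.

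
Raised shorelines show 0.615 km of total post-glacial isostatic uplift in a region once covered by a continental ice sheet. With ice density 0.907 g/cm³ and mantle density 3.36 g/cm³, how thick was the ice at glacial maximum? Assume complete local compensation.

2.28 km

u = t ρ_ice/ρ_m → t = u ρ_m/ρ_ice = 0.615 km × 3.36/0.907 = 2.28 km.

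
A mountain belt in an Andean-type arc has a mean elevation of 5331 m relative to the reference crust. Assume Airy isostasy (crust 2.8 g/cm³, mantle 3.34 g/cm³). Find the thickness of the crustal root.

For local isostatic compensation: the weight of the topography is balanced by the buoyancy of the root, ρ_c h = (ρ_m − ρ_c) r.
r = h · ρ_c / (ρ_m − ρ_c) = 5331 m × 2.8 / (3.34 − 2.8) = 27600 m.

27600 m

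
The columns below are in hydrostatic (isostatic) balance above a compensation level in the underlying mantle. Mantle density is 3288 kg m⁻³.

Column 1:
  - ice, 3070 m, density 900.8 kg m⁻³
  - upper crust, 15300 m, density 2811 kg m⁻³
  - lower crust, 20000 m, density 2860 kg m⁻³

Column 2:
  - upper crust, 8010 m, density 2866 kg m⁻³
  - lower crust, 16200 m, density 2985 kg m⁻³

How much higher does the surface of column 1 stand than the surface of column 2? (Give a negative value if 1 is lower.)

For any compensation level in the mantle, the mantle terms cancel and isostasy reduces to e = (Σt_1 − Σt_2) − (Σ(ρt)_1 − Σ(ρt)_2) / ρ_m.
Σt_1 = 38370 m; Σt_2 = 24210 m; Σ(ρt)_1 = 102973756; Σ(ρt)_2 = 71313660 (in m·kg m⁻³).
e = (38370 − 24210) − (102973756 − 71313660) / 3288 = 4530 m.

4530 m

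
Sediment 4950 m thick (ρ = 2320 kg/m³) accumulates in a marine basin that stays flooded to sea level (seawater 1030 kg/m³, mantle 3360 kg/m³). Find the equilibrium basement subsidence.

Submarine loading: the sediment displaces seawater, and the subsidence is in turn flooded, so s (ρ_m − ρ_w) = t (ρ_sed − ρ_w).
s = 4950 m × (2320 − 1030) / (3360 − 1030) = 2740 m.

2740 m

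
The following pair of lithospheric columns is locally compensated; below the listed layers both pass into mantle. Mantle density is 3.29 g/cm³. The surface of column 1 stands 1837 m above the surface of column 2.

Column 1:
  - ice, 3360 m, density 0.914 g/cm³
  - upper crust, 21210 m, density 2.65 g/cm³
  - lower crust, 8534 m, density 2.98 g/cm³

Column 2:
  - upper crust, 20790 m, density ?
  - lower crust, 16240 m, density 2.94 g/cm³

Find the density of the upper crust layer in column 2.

2.69 g/cm³

Take the compensation level at the base of the deeper column (depth z_c below the surface of column 1) and equate Σ ρ_i t_i down to z_c; mantle fills any gap and the z_c terms cancel.
Column 1: 3360×0.914 + 21210×2.65 + 8534×2.98 + (z_c − 33104)×3.29
Column 2: 1837×0 + 20790×ρ + 16240×2.94 + (z_c − 1837 − 37030)×3.29
The z_c×3.29 term appears on both sides and cancels. Collect the known terms of each column as K = Σ(ρt)_known − 3.29 × (depth of known layers): K_1 = 84708.86 − 3.29×33104 = −24203.3; K_2 = 47745.6 − 3.29×(1837 + 37030) = −80126.83.
Balance: K_1 = K_2 + 20790×ρ, so ρ = (K_1 − K_2)/20790 = 55923.5/20790 = 2.69 g/cm³.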